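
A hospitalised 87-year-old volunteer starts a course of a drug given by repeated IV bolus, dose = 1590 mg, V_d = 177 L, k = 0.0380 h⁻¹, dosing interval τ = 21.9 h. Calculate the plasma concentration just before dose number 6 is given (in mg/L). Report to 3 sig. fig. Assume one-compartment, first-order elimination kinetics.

6.81 mg/L

C₀ per dose = Dose / Vd = 1590 / 177 = 8.983 mg/L
Fraction remaining after one interval: r = e^(−kτ) = e^(−0.03800 × 21.9) = 0.4351
Before dose 6, 5 doses have been given (aged 1τ, 2τ, 3τ, 4τ, 5τ).
C_trough = C₀ × (r + r² + … + r^5) = C₀ × r(1−r^5)/(1−r)
        = 8.983 × 0.4351 × (1 − 0.01559) / (1 − 0.4351) = 6.811 mg/L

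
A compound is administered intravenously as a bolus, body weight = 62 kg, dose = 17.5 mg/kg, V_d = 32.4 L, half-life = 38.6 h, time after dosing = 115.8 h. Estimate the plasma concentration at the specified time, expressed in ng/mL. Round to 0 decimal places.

Total dose = 17.5 × 62 = 1085 mg
C₀ = Dose / Vd = 1085 / 32.4 = 33.49 mg/L
k = ln2 / t½ = 0.693147 / 38.6 = 0.01796 h⁻¹
t / t½ = 115.8 / 38.6 = 3 half-lives
C = C₀ × (1/2)^3 = 33.49 × 0.1250 = 4.186 mg/L
Convert: 4.186 mg/L × 1000 = 4186 ng/mL

4186 ng/mL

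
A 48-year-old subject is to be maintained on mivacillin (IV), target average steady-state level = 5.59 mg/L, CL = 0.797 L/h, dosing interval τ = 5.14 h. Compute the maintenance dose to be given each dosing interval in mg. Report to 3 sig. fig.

22.9 mg

At steady state, Dose/τ = Css × CL.
Dose = Css × CL × τ = 5.59 × 0.7970 × 5.14 = 22.90 mg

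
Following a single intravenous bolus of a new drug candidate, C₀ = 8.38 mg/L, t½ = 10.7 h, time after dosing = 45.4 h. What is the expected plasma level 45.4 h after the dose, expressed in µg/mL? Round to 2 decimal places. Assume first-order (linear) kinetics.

k = ln2 / t½ = 0.693147 / 10.7 = 0.06478 h⁻¹
C = C₀ · e^(−k·t) = 8.380 × e^(−0.06478 × 45.4)
  = 8.380 × 0.05281 = 0.4425 mg/L
(0.4425 mg/L = 0.4425 µg/mL)

0.44 µg/mL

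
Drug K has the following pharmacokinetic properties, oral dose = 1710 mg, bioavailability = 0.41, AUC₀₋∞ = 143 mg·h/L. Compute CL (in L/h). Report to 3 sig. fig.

CL = F·Dose / AUC = 0.41 × 1710 / 143 = 4.903 L/h

4.90 L/h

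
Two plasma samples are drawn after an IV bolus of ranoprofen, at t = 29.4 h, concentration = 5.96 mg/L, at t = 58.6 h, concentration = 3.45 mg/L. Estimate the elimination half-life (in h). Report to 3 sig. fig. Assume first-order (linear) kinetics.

37.0 h

k = ln(C₁/C₂) / (t₂ − t₁) = ln(5.96/3.45) / (58.6 − 29.4)
  = 0.5467 / 29.20 = 0.01872 h⁻¹
t½ = ln2 / k = 0.693147 / 0.01872 = 37.03 h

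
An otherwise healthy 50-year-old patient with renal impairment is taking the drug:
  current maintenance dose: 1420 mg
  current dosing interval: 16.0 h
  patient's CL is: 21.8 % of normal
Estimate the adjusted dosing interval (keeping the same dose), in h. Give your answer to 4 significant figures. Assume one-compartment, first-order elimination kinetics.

To keep the same average steady-state level, dosing rate must scale with clearance.
CL ratio = 21.8 / 100 = 0.2180
New interval (same dose) = 16.0 / 0.2180 = 73.39 h

73.39 h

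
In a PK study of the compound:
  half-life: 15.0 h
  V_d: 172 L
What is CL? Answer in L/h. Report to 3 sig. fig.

k = ln2 / t½ = 0.693147 / 15.0 = 0.04621 h⁻¹
CL = k × Vd = 0.04621 × 172 = 7.948 L/h

7.95 L/h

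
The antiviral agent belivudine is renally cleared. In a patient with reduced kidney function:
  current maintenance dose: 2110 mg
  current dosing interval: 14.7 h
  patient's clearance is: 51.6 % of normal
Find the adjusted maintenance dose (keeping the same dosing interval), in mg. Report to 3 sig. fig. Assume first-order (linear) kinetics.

To keep the same average steady-state level, dosing rate must scale with clearance.
CL ratio = 51.6 / 100 = 0.5160
New dose (same interval) = 2110 × 0.5160 = 1089 mg

1090 mg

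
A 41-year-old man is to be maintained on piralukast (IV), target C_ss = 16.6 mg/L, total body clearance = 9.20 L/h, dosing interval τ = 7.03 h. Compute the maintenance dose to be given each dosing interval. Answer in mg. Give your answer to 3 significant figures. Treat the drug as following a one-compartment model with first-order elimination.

1070 mg

At steady state, Dose/τ = Css × CL.
Dose = Css × CL × τ = 16.6 × 9.200 × 7.03 = 1074 mg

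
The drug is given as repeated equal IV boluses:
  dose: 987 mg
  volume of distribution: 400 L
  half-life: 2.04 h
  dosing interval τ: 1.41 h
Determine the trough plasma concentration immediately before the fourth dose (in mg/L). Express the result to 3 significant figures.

3.06 mg/L

C₀ per dose = Dose / Vd = 987 / 400 = 2.468 mg/L
k = ln2 / t½ = 0.693147 / 2.04 = 0.3398 h⁻¹
Fraction remaining after one interval: r = e^(−kτ) = e^(−0.3398 × 1.41) = 0.6193
Before dose 4, 3 doses have been given (aged 1τ, 2τ, 3τ).
C_trough = C₀ × (r + r² + … + r^3) = C₀ × r(1−r^3)/(1−r)
        = 2.468 × 0.6193 × (1 − 0.2375) / (1 − 0.6193) = 3.061 mg/L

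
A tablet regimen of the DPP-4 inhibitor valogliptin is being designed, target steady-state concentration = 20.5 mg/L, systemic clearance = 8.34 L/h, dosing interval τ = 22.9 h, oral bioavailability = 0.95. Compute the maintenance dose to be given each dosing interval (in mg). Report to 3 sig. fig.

At steady state, F × (Dose/τ) = Css × CL.
Dose = Css × CL × τ / F = 20.5 × 8.340 × 22.9 / 0.95 = 4121 mg

4120 mg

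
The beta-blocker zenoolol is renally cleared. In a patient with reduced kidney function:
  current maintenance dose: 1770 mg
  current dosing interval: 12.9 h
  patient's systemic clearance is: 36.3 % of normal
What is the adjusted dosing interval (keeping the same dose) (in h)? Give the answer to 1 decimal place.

35.5 h

To keep the same average steady-state level, dosing rate must scale with clearance.
CL ratio = 36.3 / 100 = 0.3630
New interval (same dose) = 12.9 / 0.3630 = 35.54 h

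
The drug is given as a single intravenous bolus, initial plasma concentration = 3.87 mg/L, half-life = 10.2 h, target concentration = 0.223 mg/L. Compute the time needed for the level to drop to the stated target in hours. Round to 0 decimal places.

42 h

k = ln2 / t½ = 0.693147 / 10.2 = 0.06796 h⁻¹
t = ln(C₀ / C) / k = ln(3.870 / 0.223) / 0.06796
  = ln(17.35) / 0.06796 = 2.854 / 0.06796 = 42.00 h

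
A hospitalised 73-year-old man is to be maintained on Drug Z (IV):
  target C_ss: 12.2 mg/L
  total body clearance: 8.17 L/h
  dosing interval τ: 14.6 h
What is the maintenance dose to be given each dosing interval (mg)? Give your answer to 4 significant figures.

At steady state, Dose/τ = Css × CL.
Dose = Css × CL × τ = 12.2 × 8.170 × 14.6 = 1455 mg

1455 mg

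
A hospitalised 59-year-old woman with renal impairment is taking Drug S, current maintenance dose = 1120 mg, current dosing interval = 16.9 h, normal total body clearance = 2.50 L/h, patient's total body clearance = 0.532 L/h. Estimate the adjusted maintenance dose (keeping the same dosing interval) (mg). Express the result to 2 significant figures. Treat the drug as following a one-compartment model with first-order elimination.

240 mg

To keep the same average steady-state level, dosing rate must scale with clearance.
CL ratio = 0.532 / 2.50 = 0.2128
New dose (same interval) = 1120 × 0.2128 = 238.3 mg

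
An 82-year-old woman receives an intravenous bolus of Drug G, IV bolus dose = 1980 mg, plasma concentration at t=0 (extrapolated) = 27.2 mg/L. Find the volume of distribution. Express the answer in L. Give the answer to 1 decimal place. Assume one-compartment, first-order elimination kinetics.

72.8 L

Vd = Dose / C₀ = 1980 / 27.2 = 72.79 L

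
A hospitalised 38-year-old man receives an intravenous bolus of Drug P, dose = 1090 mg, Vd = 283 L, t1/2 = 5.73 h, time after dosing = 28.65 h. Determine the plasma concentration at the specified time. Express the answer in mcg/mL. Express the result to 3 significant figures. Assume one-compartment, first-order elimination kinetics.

0.120 mcg/mL

C₀ = Dose / Vd = 1090 / 283 = 3.852 mg/L
k = ln2 / t½ = 0.693147 / 5.73 = 0.1210 h⁻¹
t / t½ = 28.65 / 5.73 = 5 half-lives
C = C₀ × (1/2)^5 = 3.852 × 0.03125 = 0.1204 mg/L
(0.1204 mg/L = 0.1204 mcg/mL)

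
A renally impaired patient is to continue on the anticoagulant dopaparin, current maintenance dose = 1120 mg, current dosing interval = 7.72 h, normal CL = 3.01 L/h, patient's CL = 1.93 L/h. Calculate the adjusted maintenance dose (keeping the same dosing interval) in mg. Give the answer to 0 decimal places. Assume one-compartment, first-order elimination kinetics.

To keep the same average steady-state level, dosing rate must scale with clearance.
CL ratio = 1.93 / 3.01 = 0.6412
New dose (same interval) = 1120 × 0.6412 = 718.1 mg

718 mg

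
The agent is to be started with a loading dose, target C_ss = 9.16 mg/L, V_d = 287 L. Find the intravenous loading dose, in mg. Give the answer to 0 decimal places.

LD = Css × Vd = 9.16 × 287 = 2629 mg

2629 mg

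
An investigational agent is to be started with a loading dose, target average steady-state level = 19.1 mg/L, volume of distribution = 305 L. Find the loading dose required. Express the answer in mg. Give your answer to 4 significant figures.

LD = Css × Vd = 19.1 × 305 = 5826 mg

5826 mg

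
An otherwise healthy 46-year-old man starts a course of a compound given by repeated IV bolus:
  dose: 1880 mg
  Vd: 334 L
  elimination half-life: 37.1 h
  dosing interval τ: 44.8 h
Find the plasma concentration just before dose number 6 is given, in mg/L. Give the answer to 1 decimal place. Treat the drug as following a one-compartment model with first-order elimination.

4.2 mg/L

C₀ per dose = Dose / Vd = 1880 / 334 = 5.629 mg/L
k = ln2 / t½ = 0.693147 / 37.1 = 0.01868 h⁻¹
Fraction remaining after one interval: r = e^(−kτ) = e^(−0.01868 × 44.8) = 0.4331
Before dose 6, 5 doses have been given (aged 1τ, 2τ, 3τ, 4τ, 5τ).
C_trough = C₀ × (r + r² + … + r^5) = C₀ × r(1−r^5)/(1−r)
        = 5.629 × 0.4331 × (1 − 0.01524) / (1 − 0.4331) = 4.235 mg/L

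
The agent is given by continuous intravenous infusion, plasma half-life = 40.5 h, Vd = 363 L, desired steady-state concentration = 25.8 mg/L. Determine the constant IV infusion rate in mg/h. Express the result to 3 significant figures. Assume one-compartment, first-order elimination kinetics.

k = ln2 / t½ = 0.693147 / 40.5 = 0.01711 h⁻¹
CL = k × Vd = 0.01711 × 363 = 6.211 L/h
At steady state, infusion rate R₀ = Css × CL = 25.8 × 6.211 = 160.2 mg/h

160 mg/h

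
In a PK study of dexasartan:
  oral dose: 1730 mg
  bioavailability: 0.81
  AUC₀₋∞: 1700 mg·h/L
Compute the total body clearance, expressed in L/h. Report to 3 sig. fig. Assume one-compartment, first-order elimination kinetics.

CL = F·Dose / AUC = 0.81 × 1730 / 1700 = 0.8243 L/h

0.824 L/h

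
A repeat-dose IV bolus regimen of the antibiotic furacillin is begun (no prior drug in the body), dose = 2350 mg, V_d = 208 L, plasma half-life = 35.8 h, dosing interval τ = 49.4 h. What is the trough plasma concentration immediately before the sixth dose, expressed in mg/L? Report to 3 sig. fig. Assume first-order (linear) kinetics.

C₀ per dose = Dose / Vd = 2350 / 208 = 11.30 mg/L
k = ln2 / t½ = 0.693147 / 35.8 = 0.01936 h⁻¹
Fraction remaining after one interval: r = e^(−kτ) = e^(−0.01936 × 49.4) = 0.3843
Before dose 6, 5 doses have been given (aged 1τ, 2τ, 3τ, 4τ, 5τ).
C_trough = C₀ × (r + r² + … + r^5) = C₀ × r(1−r^5)/(1−r)
        = 11.30 × 0.3843 × (1 − 0.008382) / (1 − 0.3843) = 6.994 mg/L

6.99 mg/L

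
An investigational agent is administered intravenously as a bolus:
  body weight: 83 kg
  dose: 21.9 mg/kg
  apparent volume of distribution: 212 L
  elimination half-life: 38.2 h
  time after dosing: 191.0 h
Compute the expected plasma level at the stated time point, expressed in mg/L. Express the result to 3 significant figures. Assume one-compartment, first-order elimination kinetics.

Total dose = 21.9 × 83 = 1818 mg
C₀ = Dose / Vd = 1818 / 212 = 8.575 mg/L
k = ln2 / t½ = 0.693147 / 38.2 = 0.01815 h⁻¹
t / t½ = 191.0 / 38.2 = 5 half-lives
C = C₀ × (1/2)^5 = 8.575 × 0.03125 = 0.2680 mg/L

0.268 mg/L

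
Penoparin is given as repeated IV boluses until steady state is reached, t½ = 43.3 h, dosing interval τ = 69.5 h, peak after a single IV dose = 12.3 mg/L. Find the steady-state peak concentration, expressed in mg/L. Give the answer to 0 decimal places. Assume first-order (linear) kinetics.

k = ln2 / t½ = 0.693147 / 43.3 = 0.01601 h⁻¹
e^(−kτ) = e^(−0.01601 × 69.5) = 0.3287
Accumulation ratio R = 1 / (1 − e^(−kτ)) = 1 / (1 − 0.3287) = 1.490
Steady-state peak = C₀ × R = 12.3 × 1.490 = 18.33 mg/L

18 mg/L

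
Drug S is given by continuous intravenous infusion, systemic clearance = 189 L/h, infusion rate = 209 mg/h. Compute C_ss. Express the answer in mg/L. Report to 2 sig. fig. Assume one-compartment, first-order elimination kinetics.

At steady state Css = R₀ / CL = 209 / 189.0 = 1.106 mg/L

1.1 mg/L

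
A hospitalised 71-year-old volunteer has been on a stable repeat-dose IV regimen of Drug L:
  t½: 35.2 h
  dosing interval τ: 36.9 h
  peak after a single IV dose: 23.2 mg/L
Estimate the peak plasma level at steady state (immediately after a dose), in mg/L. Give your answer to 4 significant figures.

k = ln2 / t½ = 0.693147 / 35.2 = 0.01969 h⁻¹
e^(−kτ) = e^(−0.01969 × 36.9) = 0.4836
Accumulation ratio R = 1 / (1 − e^(−kτ)) = 1 / (1 − 0.4836) = 1.936
Steady-state peak = C₀ × R = 23.2 × 1.936 = 44.92 mg/L

44.92 mg/L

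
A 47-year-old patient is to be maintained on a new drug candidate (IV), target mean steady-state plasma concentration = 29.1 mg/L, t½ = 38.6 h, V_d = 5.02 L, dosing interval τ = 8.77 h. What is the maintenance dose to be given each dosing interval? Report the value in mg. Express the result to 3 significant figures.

k = ln2 / t½ = 0.693147 / 38.6 = 0.01796 h⁻¹
CL = k × Vd = 0.01796 × 5.02 = 0.09016 L/h
At steady state, Dose/τ = Css × CL.
Dose = Css × CL × τ = 29.1 × 0.09016 × 8.77 = 23.01 mg

23.0 mg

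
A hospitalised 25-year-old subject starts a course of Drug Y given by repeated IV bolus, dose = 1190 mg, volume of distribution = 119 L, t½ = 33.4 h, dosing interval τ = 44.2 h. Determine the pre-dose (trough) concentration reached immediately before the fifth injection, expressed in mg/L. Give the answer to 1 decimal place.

6.5 mg/L

C₀ per dose = Dose / Vd = 1190 / 119 = 10.00 mg/L
k = ln2 / t½ = 0.693147 / 33.4 = 0.02075 h⁻¹
Fraction remaining after one interval: r = e^(−kτ) = e^(−0.02075 × 44.2) = 0.3997
Before dose 5, 4 doses have been given (aged 1τ, 2τ, 3τ, 4τ).
C_trough = C₀ × (r + r² + … + r^4) = C₀ × r(1−r^4)/(1−r)
        = 10.00 × 0.3997 × (1 − 0.02552) / (1 − 0.3997) = 6.488 mg/L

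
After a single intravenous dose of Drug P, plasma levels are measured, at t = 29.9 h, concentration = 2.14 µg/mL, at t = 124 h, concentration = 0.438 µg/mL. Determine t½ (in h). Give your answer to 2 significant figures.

41 h

k = ln(C₁/C₂) / (t₂ − t₁) = ln(2.14/0.438) / (124 − 29.9)
  = 1.586 / 94.10 = 0.01685 h⁻¹
t½ = ln2 / k = 0.693147 / 0.01685 = 41.14 h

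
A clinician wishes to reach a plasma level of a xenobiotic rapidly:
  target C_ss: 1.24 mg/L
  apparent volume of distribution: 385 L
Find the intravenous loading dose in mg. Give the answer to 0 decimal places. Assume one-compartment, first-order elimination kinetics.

LD = Css × Vd = 1.24 × 385 = 477.4 mg

477 mg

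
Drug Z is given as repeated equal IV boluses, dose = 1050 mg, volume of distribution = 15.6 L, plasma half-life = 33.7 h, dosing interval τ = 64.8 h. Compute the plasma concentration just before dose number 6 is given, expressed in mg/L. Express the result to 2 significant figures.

C₀ per dose = Dose / Vd = 1050 / 15.6 = 67.31 mg/L
k = ln2 / t½ = 0.693147 / 33.7 = 0.02057 h⁻¹
Fraction remaining after one interval: r = e^(−kτ) = e^(−0.02057 × 64.8) = 0.2637
Before dose 6, 5 doses have been given (aged 1τ, 2τ, 3τ, 4τ, 5τ).
C_trough = C₀ × (r + r² + … + r^5) = C₀ × r(1−r^5)/(1−r)
        = 67.31 × 0.2637 × (1 − 0.001275) / (1 − 0.2637) = 24.08 mg/L

24 mg/L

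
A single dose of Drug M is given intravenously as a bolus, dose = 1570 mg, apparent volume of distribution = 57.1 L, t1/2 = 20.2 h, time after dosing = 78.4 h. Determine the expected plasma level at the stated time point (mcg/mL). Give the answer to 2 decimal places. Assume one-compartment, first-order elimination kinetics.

1.87 mcg/mL

C₀ = Dose / Vd = 1570 / 57.1 = 27.50 mg/L
k = ln2 / t½ = 0.693147 / 20.2 = 0.03431 h⁻¹
C = C₀ · e^(−k·t) = 27.50 × e^(−0.03431 × 78.4)
  = 27.50 × 0.06789 = 1.867 mg/L
(1.867 mg/L = 1.867 mcg/mL)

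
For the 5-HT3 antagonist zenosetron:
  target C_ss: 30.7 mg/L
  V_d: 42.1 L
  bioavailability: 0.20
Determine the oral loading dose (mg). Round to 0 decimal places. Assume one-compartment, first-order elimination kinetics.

LD = Css × Vd / F = 30.7 × 42.1 / 0.20 = 6462 mg

6462 mg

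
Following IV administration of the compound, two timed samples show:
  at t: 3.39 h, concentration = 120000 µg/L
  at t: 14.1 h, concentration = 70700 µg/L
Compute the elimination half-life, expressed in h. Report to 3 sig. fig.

k = ln(C₁/C₂) / (t₂ − t₁) = ln(120000/70700) / (14.1 − 3.39)
  = 0.5290 / 10.71 = 0.04939 h⁻¹
t½ = ln2 / k = 0.693147 / 0.04939 = 14.03 h

14.0 h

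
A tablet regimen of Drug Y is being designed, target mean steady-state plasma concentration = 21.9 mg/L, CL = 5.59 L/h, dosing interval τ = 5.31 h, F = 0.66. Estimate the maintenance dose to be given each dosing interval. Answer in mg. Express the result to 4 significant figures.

984.9 mg

At steady state, F × (Dose/τ) = Css × CL.
Dose = Css × CL × τ / F = 21.9 × 5.590 × 5.31 / 0.66 = 984.9 mg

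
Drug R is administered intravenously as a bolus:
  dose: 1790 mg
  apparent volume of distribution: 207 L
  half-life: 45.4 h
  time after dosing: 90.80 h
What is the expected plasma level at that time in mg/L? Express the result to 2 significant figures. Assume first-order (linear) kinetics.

2.2 mg/L

C₀ = Dose / Vd = 1790 / 207 = 8.647 mg/L
k = ln2 / t½ = 0.693147 / 45.4 = 0.01527 h⁻¹
t / t½ = 90.80 / 45.4 = 2 half-lives
C = C₀ × (1/2)^2 = 8.647 × 0.2500 = 2.162 mg/L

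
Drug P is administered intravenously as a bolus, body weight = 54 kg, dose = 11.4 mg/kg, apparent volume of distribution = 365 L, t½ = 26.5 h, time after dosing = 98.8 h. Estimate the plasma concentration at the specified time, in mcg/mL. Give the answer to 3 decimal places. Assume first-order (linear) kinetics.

0.127 mcg/mL

Total dose = 11.4 × 54 = 615.6 mg
C₀ = Dose / Vd = 615.6 / 365 = 1.687 mg/L
k = ln2 / t½ = 0.693147 / 26.5 = 0.02616 h⁻¹
C = C₀ · e^(−k·t) = 1.687 × e^(−0.02616 × 98.8)
  = 1.687 × 0.07543 = 0.1273 mg/L
(0.1273 mg/L = 0.1273 mcg/mL)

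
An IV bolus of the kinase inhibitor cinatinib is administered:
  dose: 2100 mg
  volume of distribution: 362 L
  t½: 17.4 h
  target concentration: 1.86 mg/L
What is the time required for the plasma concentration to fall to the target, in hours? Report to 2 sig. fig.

29 h

C₀ = Dose / Vd = 2100 / 362 = 5.801 mg/L
k = ln2 / t½ = 0.693147 / 17.4 = 0.03984 h⁻¹
t = ln(C₀ / C) / k = ln(5.801 / 1.86) / 0.03984
  = ln(3.119) / 0.03984 = 1.138 / 0.03984 = 28.56 h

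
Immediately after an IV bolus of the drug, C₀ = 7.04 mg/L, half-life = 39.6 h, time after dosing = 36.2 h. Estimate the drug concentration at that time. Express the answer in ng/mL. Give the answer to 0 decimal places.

3736 ng/mL

k = ln2 / t½ = 0.693147 / 39.6 = 0.01750 h⁻¹
C = C₀ · e^(−k·t) = 7.040 × e^(−0.01750 × 36.2)
  = 7.040 × 0.5307 = 3.736 mg/L
Convert: 3.736 mg/L × 1000 = 3736 ng/mL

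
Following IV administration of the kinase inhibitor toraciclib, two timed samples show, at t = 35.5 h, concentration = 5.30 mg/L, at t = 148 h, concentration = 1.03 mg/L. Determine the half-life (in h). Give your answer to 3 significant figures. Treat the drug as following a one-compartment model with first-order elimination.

47.6 h

k = ln(C₁/C₂) / (t₂ − t₁) = ln(5.30/1.03) / (148 − 35.5)
  = 1.638 / 112.5 = 0.01456 h⁻¹
t½ = ln2 / k = 0.693147 / 0.01456 = 47.61 h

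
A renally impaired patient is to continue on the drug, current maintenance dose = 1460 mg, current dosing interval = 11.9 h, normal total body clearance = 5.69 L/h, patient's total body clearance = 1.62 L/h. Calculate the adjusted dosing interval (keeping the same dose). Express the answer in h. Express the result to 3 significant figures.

To keep the same average steady-state level, dosing rate must scale with clearance.
CL ratio = 1.62 / 5.69 = 0.2847
New interval (same dose) = 11.9 / 0.2847 = 41.80 h

41.8 h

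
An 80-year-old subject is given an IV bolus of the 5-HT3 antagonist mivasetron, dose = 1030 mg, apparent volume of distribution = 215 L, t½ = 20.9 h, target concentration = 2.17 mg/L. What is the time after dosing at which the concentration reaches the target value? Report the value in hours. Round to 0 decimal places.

C₀ = Dose / Vd = 1030 / 215 = 4.791 mg/L
k = ln2 / t½ = 0.693147 / 20.9 = 0.03316 h⁻¹
t = ln(C₀ / C) / k = ln(4.791 / 2.17) / 0.03316
  = ln(2.208) / 0.03316 = 0.7921 / 0.03316 = 23.89 h

24 h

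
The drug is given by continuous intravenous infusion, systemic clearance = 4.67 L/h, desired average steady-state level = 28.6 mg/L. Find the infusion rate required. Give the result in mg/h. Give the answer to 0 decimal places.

At steady state, infusion rate R₀ = Css × CL = 28.6 × 4.670 = 133.6 mg/h

134 mg/h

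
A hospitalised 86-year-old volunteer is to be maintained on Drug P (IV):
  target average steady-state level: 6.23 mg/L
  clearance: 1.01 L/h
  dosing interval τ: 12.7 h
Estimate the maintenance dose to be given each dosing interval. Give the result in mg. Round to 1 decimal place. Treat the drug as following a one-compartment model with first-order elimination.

At steady state, Dose/τ = Css × CL.
Dose = Css × CL × τ = 6.23 × 1.010 × 12.7 = 79.91 mg

79.9 mg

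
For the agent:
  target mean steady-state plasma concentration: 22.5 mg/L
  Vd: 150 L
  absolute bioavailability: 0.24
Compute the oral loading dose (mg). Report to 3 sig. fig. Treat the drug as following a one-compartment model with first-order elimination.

LD = Css × Vd / F = 22.5 × 150 / 0.24 = 14060 mg

14100 mg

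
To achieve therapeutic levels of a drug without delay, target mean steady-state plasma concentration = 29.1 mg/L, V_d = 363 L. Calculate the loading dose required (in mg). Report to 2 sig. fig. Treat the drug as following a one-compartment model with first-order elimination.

LD = Css × Vd = 29.1 × 363 = 10560 mg

11000 mg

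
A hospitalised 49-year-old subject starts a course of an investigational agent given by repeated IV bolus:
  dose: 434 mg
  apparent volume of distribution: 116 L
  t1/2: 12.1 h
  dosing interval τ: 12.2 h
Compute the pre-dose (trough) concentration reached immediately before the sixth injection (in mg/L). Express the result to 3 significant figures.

3.59 mg/L

C₀ per dose = Dose / Vd = 434 / 116 = 3.741 mg/L
k = ln2 / t½ = 0.693147 / 12.1 = 0.05728 h⁻¹
Fraction remaining after one interval: r = e^(−kτ) = e^(−0.05728 × 12.2) = 0.4972
Before dose 6, 5 doses have been given (aged 1τ, 2τ, 3τ, 4τ, 5τ).
C_trough = C₀ × (r + r² + … + r^5) = C₀ × r(1−r^5)/(1−r)
        = 3.741 × 0.4972 × (1 − 0.03038) / (1 − 0.4972) = 3.587 mg/L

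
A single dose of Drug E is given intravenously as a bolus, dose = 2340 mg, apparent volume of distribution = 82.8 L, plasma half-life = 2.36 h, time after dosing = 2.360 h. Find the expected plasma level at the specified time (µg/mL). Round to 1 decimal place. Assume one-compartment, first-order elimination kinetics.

14.1 µg/mL

C₀ = Dose / Vd = 2340 / 82.8 = 28.26 mg/L
k = ln2 / t½ = 0.693147 / 2.36 = 0.2937 h⁻¹
t / t½ = 2.360 / 2.36 = 1 half-lives
C = C₀ × (1/2)^1 = 28.26 × 0.5000 = 14.13 mg/L
(14.13 mg/L = 14.13 µg/mL)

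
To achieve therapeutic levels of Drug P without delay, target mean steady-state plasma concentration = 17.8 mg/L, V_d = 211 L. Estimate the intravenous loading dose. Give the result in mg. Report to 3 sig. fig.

LD = Css × Vd = 17.8 × 211 = 3756 mg

3760 mg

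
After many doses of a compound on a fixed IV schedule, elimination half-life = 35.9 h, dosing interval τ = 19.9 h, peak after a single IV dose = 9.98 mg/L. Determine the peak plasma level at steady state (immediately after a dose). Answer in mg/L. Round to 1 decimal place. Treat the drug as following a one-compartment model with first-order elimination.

31.3 mg/L

k = ln2 / t½ = 0.693147 / 35.9 = 0.01931 h⁻¹
e^(−kτ) = e^(−0.01931 × 19.9) = 0.6809
Accumulation ratio R = 1 / (1 − e^(−kτ)) = 1 / (1 − 0.6809) = 3.134
Steady-state peak = C₀ × R = 9.98 × 3.134 = 31.28 mg/L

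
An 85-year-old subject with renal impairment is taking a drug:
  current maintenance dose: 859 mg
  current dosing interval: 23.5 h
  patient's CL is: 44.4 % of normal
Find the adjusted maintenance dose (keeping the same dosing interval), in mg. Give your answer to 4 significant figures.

381.4 mg

To keep the same average steady-state level, dosing rate must scale with clearance.
CL ratio = 44.4 / 100 = 0.4440
New dose (same interval) = 859 × 0.4440 = 381.4 mg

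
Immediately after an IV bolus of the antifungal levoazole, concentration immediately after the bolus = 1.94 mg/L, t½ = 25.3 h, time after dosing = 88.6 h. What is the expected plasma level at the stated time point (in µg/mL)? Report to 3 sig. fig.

0.171 µg/mL

k = ln2 / t½ = 0.693147 / 25.3 = 0.02740 h⁻¹
C = C₀ · e^(−k·t) = 1.940 × e^(−0.02740 × 88.6)
  = 1.940 × 0.08824 = 0.1712 mg/L
(0.1712 mg/L = 0.1712 µg/mL)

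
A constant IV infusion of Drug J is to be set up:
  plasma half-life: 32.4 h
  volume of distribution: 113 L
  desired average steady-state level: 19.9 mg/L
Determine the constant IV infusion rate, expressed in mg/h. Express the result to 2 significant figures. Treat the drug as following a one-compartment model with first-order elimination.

k = ln2 / t½ = 0.693147 / 32.4 = 0.02139 h⁻¹
CL = k × Vd = 0.02139 × 113 = 2.417 L/h
At steady state, infusion rate R₀ = Css × CL = 19.9 × 2.417 = 48.10 mg/h

48 mg/h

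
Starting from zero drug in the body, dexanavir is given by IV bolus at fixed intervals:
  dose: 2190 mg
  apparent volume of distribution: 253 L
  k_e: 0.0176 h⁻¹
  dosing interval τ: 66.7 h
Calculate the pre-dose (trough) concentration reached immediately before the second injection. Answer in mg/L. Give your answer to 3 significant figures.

C₀ per dose = Dose / Vd = 2190 / 253 = 8.656 mg/L
Fraction remaining after one interval: r = e^(−kτ) = e^(−0.01760 × 66.7) = 0.3092
Before dose 2, 1 dose has been given (aged 1τ).
C_trough = C₀ × r = 8.656 × 0.3092 = 2.676 mg/L

2.68 mg/L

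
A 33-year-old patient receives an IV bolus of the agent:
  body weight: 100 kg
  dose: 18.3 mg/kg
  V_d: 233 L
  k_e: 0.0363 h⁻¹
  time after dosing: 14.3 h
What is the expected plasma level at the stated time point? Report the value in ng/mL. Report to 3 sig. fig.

Total dose = 18.3 × 100 = 1830 mg
C₀ = Dose / Vd = 1830 / 233 = 7.854 mg/L
C = C₀ · e^(−k·t) = 7.854 × e^(−0.03630 × 14.3)
  = 7.854 × 0.5951 = 4.674 mg/L
Convert: 4.674 mg/L × 1000 = 4674 ng/mL

4670 ng/mL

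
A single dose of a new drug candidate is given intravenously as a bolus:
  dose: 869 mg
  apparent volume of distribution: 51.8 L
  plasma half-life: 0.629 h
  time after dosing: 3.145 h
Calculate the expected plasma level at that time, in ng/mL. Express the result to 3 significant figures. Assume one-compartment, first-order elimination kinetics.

C₀ = Dose / Vd = 869.0 / 51.8 = 16.78 mg/L
k = ln2 / t½ = 0.693147 / 0.629 = 1.102 h⁻¹
t / t½ = 3.145 / 0.629 = 5 half-lives
C = C₀ × (1/2)^5 = 16.78 × 0.03125 = 0.5244 mg/L
Convert: 0.5244 mg/L × 1000 = 524.4 ng/mL

524 ng/mL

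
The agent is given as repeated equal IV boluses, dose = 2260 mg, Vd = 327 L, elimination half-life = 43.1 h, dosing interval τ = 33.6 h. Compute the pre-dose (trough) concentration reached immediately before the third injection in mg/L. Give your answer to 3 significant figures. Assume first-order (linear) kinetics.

C₀ per dose = Dose / Vd = 2260 / 327 = 6.911 mg/L
k = ln2 / t½ = 0.693147 / 43.1 = 0.01608 h⁻¹
Fraction remaining after one interval: r = e^(−kτ) = e^(−0.01608 × 33.6) = 0.5826
Before dose 3, 2 doses have been given (aged 1τ, 2τ).
C_trough = C₀ × (r + r²) = 6.911 × (0.5826 + 0.3394) = 6.372 mg/L

6.37 mg/L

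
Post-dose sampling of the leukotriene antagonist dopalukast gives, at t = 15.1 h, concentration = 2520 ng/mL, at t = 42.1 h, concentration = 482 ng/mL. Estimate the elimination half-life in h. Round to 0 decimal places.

11 h

k = ln(C₁/C₂) / (t₂ − t₁) = ln(2520/482) / (42.1 − 15.1)
  = 1.654 / 27.00 = 0.06126 h⁻¹
t½ = ln2 / k = 0.693147 / 0.06126 = 11.31 h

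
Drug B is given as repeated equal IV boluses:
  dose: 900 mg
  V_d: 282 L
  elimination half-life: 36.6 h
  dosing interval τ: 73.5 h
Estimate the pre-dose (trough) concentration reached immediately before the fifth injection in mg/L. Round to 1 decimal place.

1.1 mg/L

C₀ per dose = Dose / Vd = 900 / 282 = 3.191 mg/L
k = ln2 / t½ = 0.693147 / 36.6 = 0.01894 h⁻¹
Fraction remaining after one interval: r = e^(−kτ) = e^(−0.01894 × 73.5) = 0.2486
Before dose 5, 4 doses have been given (aged 1τ, 2τ, 3τ, 4τ).
C_trough = C₀ × (r + r² + … + r^4) = C₀ × r(1−r^4)/(1−r)
        = 3.191 × 0.2486 × (1 − 0.003819) / (1 − 0.2486) = 1.052 mg/L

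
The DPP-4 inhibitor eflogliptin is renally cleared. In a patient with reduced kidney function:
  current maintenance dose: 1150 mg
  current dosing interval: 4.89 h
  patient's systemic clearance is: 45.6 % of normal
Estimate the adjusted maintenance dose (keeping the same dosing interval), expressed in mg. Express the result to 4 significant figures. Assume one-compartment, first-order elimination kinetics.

524.4 mg

To keep the same average steady-state level, dosing rate must scale with clearance.
CL ratio = 45.6 / 100 = 0.4560
New dose (same interval) = 1150 × 0.4560 = 524.4 mg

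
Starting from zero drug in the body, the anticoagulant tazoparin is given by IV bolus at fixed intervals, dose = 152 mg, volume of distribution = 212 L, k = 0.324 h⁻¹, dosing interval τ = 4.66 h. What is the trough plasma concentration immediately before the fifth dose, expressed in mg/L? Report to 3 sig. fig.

C₀ per dose = Dose / Vd = 152 / 212 = 0.7170 mg/L
Fraction remaining after one interval: r = e^(−kτ) = e^(−0.3240 × 4.66) = 0.2209
Before dose 5, 4 doses have been given (aged 1τ, 2τ, 3τ, 4τ).
C_trough = C₀ × (r + r² + … + r^4) = C₀ × r(1−r^4)/(1−r)
        = 0.7170 × 0.2209 × (1 − 0.002381) / (1 − 0.2209) = 0.2028 mg/L

0.203 mg/L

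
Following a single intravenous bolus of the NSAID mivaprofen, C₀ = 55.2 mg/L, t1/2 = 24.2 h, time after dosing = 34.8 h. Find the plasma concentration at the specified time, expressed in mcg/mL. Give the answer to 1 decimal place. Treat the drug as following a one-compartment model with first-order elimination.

20.4 mcg/mL

k = ln2 / t½ = 0.693147 / 24.2 = 0.02864 h⁻¹
C = C₀ · e^(−k·t) = 55.20 × e^(−0.02864 × 34.8)
  = 55.20 × 0.3691 = 20.37 mg/L
(20.37 mg/L = 20.37 mcg/mL)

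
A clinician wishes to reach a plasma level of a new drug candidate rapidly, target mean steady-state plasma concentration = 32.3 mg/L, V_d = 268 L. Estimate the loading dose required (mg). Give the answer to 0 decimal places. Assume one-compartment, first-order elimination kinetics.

LD = Css × Vd = 32.3 × 268 = 8656 mg

8656 mg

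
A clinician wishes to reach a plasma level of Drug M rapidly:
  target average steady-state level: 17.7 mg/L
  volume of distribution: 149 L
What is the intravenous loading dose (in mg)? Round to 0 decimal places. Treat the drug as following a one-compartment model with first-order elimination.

LD = Css × Vd = 17.7 × 149 = 2637 mg

2637 mg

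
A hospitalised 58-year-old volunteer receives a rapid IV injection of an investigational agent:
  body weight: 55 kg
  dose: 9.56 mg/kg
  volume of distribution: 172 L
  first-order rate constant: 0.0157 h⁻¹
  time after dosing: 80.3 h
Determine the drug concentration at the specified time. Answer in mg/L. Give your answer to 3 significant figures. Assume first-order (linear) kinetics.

Total dose = 9.56 × 55 = 525.8 mg
C₀ = Dose / Vd = 525.8 / 172 = 3.057 mg/L
C = C₀ · e^(−k·t) = 3.057 × e^(−0.01570 × 80.3)
  = 3.057 × 0.2835 = 0.8667 mg/L

0.867 mg/L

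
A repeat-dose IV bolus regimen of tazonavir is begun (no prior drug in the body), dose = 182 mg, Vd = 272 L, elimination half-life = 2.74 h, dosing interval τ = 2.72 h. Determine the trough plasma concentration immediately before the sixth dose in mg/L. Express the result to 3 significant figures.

0.654 mg/L

C₀ per dose = Dose / Vd = 182 / 272 = 0.6691 mg/L
k = ln2 / t½ = 0.693147 / 2.74 = 0.2530 h⁻¹
Fraction remaining after one interval: r = e^(−kτ) = e^(−0.2530 × 2.72) = 0.5025
Before dose 6, 5 doses have been given (aged 1τ, 2τ, 3τ, 4τ, 5τ).
C_trough = C₀ × (r + r² + … + r^5) = C₀ × r(1−r^5)/(1−r)
        = 0.6691 × 0.5025 × (1 − 0.03204) / (1 − 0.5025) = 0.6542 mg/L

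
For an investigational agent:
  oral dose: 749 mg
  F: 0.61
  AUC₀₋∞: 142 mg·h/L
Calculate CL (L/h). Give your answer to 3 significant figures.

3.22 L/h

CL = F·Dose / AUC = 0.61 × 749 / 142 = 3.218 L/h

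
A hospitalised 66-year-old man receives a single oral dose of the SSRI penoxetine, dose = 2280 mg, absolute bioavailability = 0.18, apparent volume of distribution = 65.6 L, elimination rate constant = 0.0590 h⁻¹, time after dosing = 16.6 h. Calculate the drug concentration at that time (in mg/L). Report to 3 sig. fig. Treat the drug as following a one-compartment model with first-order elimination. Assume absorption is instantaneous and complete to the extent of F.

2.35 mg/L

Amount reaching circulation = F × Dose = 0.18 × 2280 = 410.4 mg
C₀ = F·Dose / Vd = 410.4 / 65.6 = 6.256 mg/L
C = C₀ · e^(−k·t) = 6.256 × e^(−0.05900 × 16.6)
  = 6.256 × 0.3755 = 2.349 mg/L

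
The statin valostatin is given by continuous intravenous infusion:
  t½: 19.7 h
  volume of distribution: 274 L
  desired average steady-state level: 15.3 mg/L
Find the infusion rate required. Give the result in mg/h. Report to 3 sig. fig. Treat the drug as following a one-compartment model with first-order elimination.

148 mg/h

k = ln2 / t½ = 0.693147 / 19.7 = 0.03519 h⁻¹
CL = k × Vd = 0.03519 × 274 = 9.642 L/h
At steady state, infusion rate R₀ = Css × CL = 15.3 × 9.642 = 147.5 mg/h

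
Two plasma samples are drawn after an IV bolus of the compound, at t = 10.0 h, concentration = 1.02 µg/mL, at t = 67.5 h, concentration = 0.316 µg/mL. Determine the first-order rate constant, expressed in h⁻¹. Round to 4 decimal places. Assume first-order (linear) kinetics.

0.0204 h⁻¹

k = ln(C₁/C₂) / (t₂ − t₁) = ln(1.02/0.316) / (67.5 − 10.0)
  = 1.172 / 57.50 = 0.02038 h⁻¹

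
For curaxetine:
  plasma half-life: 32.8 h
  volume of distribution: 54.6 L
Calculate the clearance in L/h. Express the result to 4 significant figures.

k = ln2 / t½ = 0.693147 / 32.8 = 0.02113 h⁻¹
CL = k × Vd = 0.02113 × 54.6 = 1.154 L/h

1.154 L/h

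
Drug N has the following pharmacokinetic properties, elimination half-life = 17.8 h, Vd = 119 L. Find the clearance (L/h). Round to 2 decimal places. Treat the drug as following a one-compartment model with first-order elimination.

4.63 L/h

k = ln2 / t½ = 0.693147 / 17.8 = 0.03894 h⁻¹
CL = k × Vd = 0.03894 × 119 = 4.634 L/h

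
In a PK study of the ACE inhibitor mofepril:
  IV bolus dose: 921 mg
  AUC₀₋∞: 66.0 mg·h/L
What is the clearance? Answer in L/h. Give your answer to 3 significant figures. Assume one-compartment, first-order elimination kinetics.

CL = Dose / AUC = 921 / 66.0 = 13.95 L/h

14.0 L/h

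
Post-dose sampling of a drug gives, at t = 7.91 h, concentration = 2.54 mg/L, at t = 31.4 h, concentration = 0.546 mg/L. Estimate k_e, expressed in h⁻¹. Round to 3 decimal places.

0.065 h⁻¹

k = ln(C₁/C₂) / (t₂ − t₁) = ln(2.54/0.546) / (31.4 − 7.91)
  = 1.537 / 23.49 = 0.06543 h⁻¹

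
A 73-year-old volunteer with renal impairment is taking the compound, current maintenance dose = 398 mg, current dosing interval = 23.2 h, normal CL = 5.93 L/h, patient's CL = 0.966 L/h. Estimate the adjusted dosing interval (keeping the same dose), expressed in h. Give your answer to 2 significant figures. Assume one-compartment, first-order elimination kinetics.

140 h

To keep the same average steady-state level, dosing rate must scale with clearance.
CL ratio = 0.966 / 5.93 = 0.1629
New interval (same dose) = 23.2 / 0.1629 = 142.4 h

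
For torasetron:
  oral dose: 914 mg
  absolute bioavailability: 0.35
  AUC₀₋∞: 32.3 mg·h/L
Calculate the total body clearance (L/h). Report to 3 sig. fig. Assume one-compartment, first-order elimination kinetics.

CL = F·Dose / AUC = 0.35 × 914 / 32.3 = 9.904 L/h

9.90 L/h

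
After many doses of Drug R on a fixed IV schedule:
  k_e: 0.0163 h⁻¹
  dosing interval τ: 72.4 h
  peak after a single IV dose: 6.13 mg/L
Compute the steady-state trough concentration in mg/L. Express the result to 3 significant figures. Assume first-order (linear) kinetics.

e^(−kτ) = e^(−0.01630 × 72.4) = 0.3072
Accumulation ratio R = 1 / (1 − e^(−kτ)) = 1 / (1 − 0.3072) = 1.443
Steady-state trough = C₀ × R × e^(−kτ) = 6.13 × 1.443 × 0.3072 = 2.717 mg/L

2.72 mg/L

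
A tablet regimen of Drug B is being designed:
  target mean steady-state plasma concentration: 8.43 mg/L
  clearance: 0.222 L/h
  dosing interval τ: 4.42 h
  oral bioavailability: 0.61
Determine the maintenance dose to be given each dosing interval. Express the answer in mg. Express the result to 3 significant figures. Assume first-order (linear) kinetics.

At steady state, F × (Dose/τ) = Css × CL.
Dose = Css × CL × τ / F = 8.43 × 0.2220 × 4.42 / 0.61 = 13.56 mg

13.6 mg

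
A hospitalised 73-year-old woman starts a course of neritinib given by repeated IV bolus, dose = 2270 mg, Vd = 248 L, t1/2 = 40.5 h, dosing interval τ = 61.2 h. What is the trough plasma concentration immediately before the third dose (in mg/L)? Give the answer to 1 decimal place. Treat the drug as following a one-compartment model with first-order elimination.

C₀ per dose = Dose / Vd = 2270 / 248 = 9.153 mg/L
k = ln2 / t½ = 0.693147 / 40.5 = 0.01711 h⁻¹
Fraction remaining after one interval: r = e^(−kτ) = e^(−0.01711 × 61.2) = 0.3509
Before dose 3, 2 doses have been given (aged 1τ, 2τ).
C_trough = C₀ × (r + r²) = 9.153 × (0.3509 + 0.1231) = 4.339 mg/L

4.3 mg/L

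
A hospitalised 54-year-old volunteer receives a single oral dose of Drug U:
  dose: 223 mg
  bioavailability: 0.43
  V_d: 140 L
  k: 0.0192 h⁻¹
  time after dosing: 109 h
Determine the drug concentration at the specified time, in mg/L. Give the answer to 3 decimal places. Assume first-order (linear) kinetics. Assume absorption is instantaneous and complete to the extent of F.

Amount reaching circulation = F × Dose = 0.43 × 223.0 = 95.89 mg
C₀ = F·Dose / Vd = 95.89 / 140 = 0.6849 mg/L
C = C₀ · e^(−k·t) = 0.6849 × e^(−0.01920 × 109)
  = 0.6849 × 0.1233 = 0.08445 mg/L

0.084 mg/L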